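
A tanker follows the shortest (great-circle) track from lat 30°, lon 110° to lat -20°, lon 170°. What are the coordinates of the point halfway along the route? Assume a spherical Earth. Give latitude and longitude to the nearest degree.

Convert each endpoint to a unit vector on the sphere (x = cos φ cos λ, y = cos φ sin λ, z = sin φ).
The central angle between the endpoints is δ = arccos(p₁·p₂) ≈ 1.333 rad (76.4°).
Interpolate at f = 1/2 with slerp weights a = sin((1−f)δ)/sin δ ≈ 0.636, b = sin(fδ)/sin δ ≈ 0.636.
p = a·p₁ + b·p₂ ≈ (-0.777, 0.621, 0.100); φ = arcsin(p_z) ≈ 5.77°, λ = atan2(p_y, p_x) ≈ 141.35°.

≈ lat 6°, lon 141°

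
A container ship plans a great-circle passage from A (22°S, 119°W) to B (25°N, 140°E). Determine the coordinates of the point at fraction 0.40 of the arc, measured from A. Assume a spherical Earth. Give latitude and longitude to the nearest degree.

Convert each endpoint to a unit vector on the sphere (x = cos φ cos λ, y = cos φ sin λ, z = sin φ).
The central angle between the endpoints is δ = arccos(p₁·p₂) ≈ 1.895 rad (108.6°).
Interpolate at f = 0.40 with slerp weights a = sin((1−f)δ)/sin δ ≈ 0.957, b = sin(fδ)/sin δ ≈ 0.725.
p = a·p₁ + b·p₂ ≈ (-0.934, -0.354, -0.052); φ = arcsin(p_z) ≈ -2.99°, λ = atan2(p_y, p_x) ≈ -159.25°.

≈ (3°S, 159°W)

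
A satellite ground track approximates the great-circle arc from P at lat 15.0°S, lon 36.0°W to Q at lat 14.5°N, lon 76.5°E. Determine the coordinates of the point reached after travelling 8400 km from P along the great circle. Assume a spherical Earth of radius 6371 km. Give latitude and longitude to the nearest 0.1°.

Convert each endpoint to a unit vector on the sphere (x = cos φ cos λ, y = cos φ sin λ, z = sin φ).
The central angle between the endpoints is δ = arccos(p₁·p₂) ≈ 2.007 rad (115.0°). The total great-circle distance is δ·R ≈ 2.007 × 6371 ≈ 12788 km, so the target fraction is f = 8400/12788 ≈ 0.657.
Interpolate at f ≈ 0.657 with slerp weights a = sin((1−f)δ)/sin δ ≈ 0.701, b = sin(fδ)/sin δ ≈ 1.068.
p = a·p₁ + b·p₂ ≈ (0.789, 0.608, 0.086); φ = arcsin(p_z) ≈ 4.93°, λ = atan2(p_y, p_x) ≈ 37.59°.

≈ lat 4.9°N, lon 37.6°E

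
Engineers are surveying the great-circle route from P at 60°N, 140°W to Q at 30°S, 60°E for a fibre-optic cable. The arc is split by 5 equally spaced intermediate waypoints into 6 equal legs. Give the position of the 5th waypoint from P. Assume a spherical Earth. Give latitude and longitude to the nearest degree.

≈ 7°S, 68°E

The haversine formula gives a central angle δ ≈ 2.568 rad (147.1°) between the endpoints.
Interpolate at f = 5/6 with slerp weights a = sin((1−f)δ)/sin δ ≈ 0.765, b = sin(fδ)/sin δ ≈ 1.552.
p = a·p₁ + b·p₂ ≈ (0.379, 0.918, -0.114); φ = arcsin(p_z) ≈ -6.53°, λ = atan2(p_y, p_x) ≈ 67.56°.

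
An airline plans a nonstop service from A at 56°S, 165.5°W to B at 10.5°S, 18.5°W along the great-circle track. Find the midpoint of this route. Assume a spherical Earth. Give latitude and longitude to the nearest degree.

Write both endpoints as unit vectors p₁, p₂ with components (cos φ cos λ, cos φ sin λ, sin φ).
The central angle between the endpoints is δ = arccos(p₁·p₂) ≈ 1.886 rad (108.1°).
Interpolate at f = 1/2 with slerp weights a = sin((1−f)δ)/sin δ ≈ 0.851, b = sin(fδ)/sin δ ≈ 0.851.
p = a·p₁ + b·p₂ ≈ (0.333, -0.385, -0.861); φ = arcsin(p_z) ≈ -59.42°, λ = atan2(p_y, p_x) ≈ -49.13°.

≈ 59°S, 49°W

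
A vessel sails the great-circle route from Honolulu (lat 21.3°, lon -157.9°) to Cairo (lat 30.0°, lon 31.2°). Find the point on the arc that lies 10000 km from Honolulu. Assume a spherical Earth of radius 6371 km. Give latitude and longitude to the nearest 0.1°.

Convert each endpoint to a unit vector on the sphere (x = cos φ cos λ, y = cos φ sin λ, z = sin φ).
The central angle between the endpoints is δ = arccos(p₁·p₂) ≈ 2.233 rad (128.0°). The total great-circle distance is δ·R ≈ 2.233 × 6371 ≈ 14228 km, so the target fraction is f = 10000/14228 ≈ 0.703.
Interpolate at f ≈ 0.703 with slerp weights a = sin((1−f)δ)/sin δ ≈ 0.781, b = sin(fδ)/sin δ ≈ 1.268.
p = a·p₁ + b·p₂ ≈ (0.265, 0.295, 0.918); φ = arcsin(p_z) ≈ 66.63°, λ = atan2(p_y, p_x) ≈ 48.07°.

≈ lat 66.6°, lon 48.1°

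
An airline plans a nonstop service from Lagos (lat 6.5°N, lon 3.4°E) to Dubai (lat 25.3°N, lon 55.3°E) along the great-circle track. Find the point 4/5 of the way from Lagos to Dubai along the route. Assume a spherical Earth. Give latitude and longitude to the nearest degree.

Write both endpoints as unit vectors p₁, p₂ with components (cos φ cos λ, cos φ sin λ, sin φ).
The central angle between the endpoints is δ = arccos(p₁·p₂) ≈ 0.924 rad (52.9°).
Interpolate at f = 4/5 with slerp weights a = sin((1−f)δ)/sin δ ≈ 0.230, b = sin(fδ)/sin δ ≈ 0.844.
p = a·p₁ + b·p₂ ≈ (0.663, 0.641, 0.387); φ = arcsin(p_z) ≈ 22.76°, λ = atan2(p_y, p_x) ≈ 44.04°.

≈ lat 23°N, lon 44°E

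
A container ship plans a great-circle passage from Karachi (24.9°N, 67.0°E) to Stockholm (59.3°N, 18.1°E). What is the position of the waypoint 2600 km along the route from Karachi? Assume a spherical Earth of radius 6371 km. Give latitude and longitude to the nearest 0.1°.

From cos δ = sin φ₁ sin φ₂ + cos φ₁ cos φ₂ cos Δλ, the central angle is δ ≈ 0.841 rad (48.2°). The total great-circle distance is δ·R ≈ 0.841 × 6371 ≈ 5360 km, so the target fraction is f = 2600/5360 ≈ 0.485.
Interpolate at f ≈ 0.485 with slerp weights a = sin((1−f)δ)/sin δ ≈ 0.563, b = sin(fδ)/sin δ ≈ 0.532.
p = a·p₁ + b·p₂ ≈ (0.458, 0.555, 0.695); φ = arcsin(p_z) ≈ 44.01°, λ = atan2(p_y, p_x) ≈ 50.46°.

≈ 44.0°N, 50.5°E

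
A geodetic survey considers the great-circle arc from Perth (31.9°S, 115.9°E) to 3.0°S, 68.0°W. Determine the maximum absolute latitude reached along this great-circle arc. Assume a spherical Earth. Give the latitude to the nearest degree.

≈ 84°S

The great circle lies in the plane with unit normal n̂ = (p₁ × p₂)/|p₁ × p₂|.
Here n̂_z ≈ +0.100; the vertex latitude is φ_max = arccos|n̂_z| ≈ 84.2°.
Check via Clairaut: cos φ_max = |cos φ₁| · sin C = cos(31.9°)·sin(173.2°) ≈ 0.100, again giving ≈ 84.2°.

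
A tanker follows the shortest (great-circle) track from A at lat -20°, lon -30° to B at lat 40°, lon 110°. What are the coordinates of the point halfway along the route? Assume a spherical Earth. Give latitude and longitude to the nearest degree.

≈ lat 26°, lon 24°

Write both endpoints as unit vectors p₁, p₂ with components (cos φ cos λ, cos φ sin λ, sin φ).
The central angle between the endpoints is δ = arccos(p₁·p₂) ≈ 2.452 rad (140.5°).
Interpolate at f = 1/2 with slerp weights a = sin((1−f)δ)/sin δ ≈ 1.479, b = sin(fδ)/sin δ ≈ 1.479.
p = a·p₁ + b·p₂ ≈ (0.816, 0.370, 0.445); φ = arcsin(p_z) ≈ 26.40°, λ = atan2(p_y, p_x) ≈ 24.37°.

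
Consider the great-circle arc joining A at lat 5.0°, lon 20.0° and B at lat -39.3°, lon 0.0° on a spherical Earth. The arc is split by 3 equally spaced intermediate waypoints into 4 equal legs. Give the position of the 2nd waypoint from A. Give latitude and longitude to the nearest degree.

Convert each endpoint to a unit vector on the sphere (x = cos φ cos λ, y = cos φ sin λ, z = sin φ).
The central angle between the endpoints is δ = arccos(p₁·p₂) ≈ 0.838 rad (48.0°).
Interpolate at f = 2/4 with slerp weights a = sin((1−f)δ)/sin δ ≈ 0.547, b = sin(fδ)/sin δ ≈ 0.547.
p = a·p₁ + b·p₂ ≈ (0.936, 0.186, -0.299); φ = arcsin(p_z) ≈ -17.39°, λ = atan2(p_y, p_x) ≈ 11.27°.

≈ lat -17°, lon 11°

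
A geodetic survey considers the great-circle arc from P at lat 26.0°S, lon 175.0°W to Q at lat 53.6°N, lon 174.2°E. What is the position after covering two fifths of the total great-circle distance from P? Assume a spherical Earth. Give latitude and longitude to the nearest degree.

≈ lat 6°N, lon 178°W

From cos δ = sin φ₁ sin φ₂ + cos φ₁ cos φ₂ cos Δλ, the central angle is δ ≈ 1.399 rad (80.1°).
Interpolate at f = 2/5 with slerp weights a = sin((1−f)δ)/sin δ ≈ 0.755, b = sin(fδ)/sin δ ≈ 0.539.
p = a·p₁ + b·p₂ ≈ (-0.994, -0.027, 0.103); φ = arcsin(p_z) ≈ 5.88°, λ = atan2(p_y, p_x) ≈ -178.45°.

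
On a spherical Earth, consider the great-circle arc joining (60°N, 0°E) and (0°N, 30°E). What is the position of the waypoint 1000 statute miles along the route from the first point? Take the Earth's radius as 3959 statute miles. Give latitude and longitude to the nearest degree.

From cos δ = sin φ₁ sin φ₂ + cos φ₁ cos φ₂ cos Δλ, the central angle is δ ≈ 1.123 rad (64.3°). The total great-circle distance is δ·R ≈ 1.123 × 3959 ≈ 4446 mi, so the target fraction is f = 1000/4446 ≈ 0.225.
Interpolate at f ≈ 0.225 with slerp weights a = sin((1−f)δ)/sin δ ≈ 0.848, b = sin(fδ)/sin δ ≈ 0.277.
p = a·p₁ + b·p₂ ≈ (0.664, 0.139, 0.735); φ = arcsin(p_z) ≈ 47.27°, λ = atan2(p_y, p_x) ≈ 11.79°.

≈ (47°N, 12°E)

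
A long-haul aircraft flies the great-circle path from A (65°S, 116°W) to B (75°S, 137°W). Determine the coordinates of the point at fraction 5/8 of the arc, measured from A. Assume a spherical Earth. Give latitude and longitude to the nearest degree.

Convert each endpoint to a unit vector on the sphere (x = cos φ cos λ, y = cos φ sin λ, z = sin φ).
The central angle between the endpoints is δ = arccos(p₁·p₂) ≈ 0.212 rad (12.2°).
Interpolate at f = 5/8 with slerp weights a = sin((1−f)δ)/sin δ ≈ 0.377, b = sin(fδ)/sin δ ≈ 0.628.
p = a·p₁ + b·p₂ ≈ (-0.189, -0.254, -0.949); φ = arcsin(p_z) ≈ -71.54°, λ = atan2(p_y, p_x) ≈ -126.60°.

≈ (72°S, 127°W)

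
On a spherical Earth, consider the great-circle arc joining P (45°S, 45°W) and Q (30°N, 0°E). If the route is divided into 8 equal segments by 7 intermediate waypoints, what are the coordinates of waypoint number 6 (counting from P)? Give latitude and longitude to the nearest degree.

≈ (11°N, 11°W)

Write both endpoints as unit vectors p₁, p₂ with components (cos φ cos λ, cos φ sin λ, sin φ).
The central angle between the endpoints is δ = arccos(p₁·p₂) ≈ 1.491 rad (85.4°).
Interpolate at f = 6/8 with slerp weights a = sin((1−f)δ)/sin δ ≈ 0.365, b = sin(fδ)/sin δ ≈ 0.902.
p = a·p₁ + b·p₂ ≈ (0.964, -0.183, 0.193); φ = arcsin(p_z) ≈ 11.11°, λ = atan2(p_y, p_x) ≈ -10.73°.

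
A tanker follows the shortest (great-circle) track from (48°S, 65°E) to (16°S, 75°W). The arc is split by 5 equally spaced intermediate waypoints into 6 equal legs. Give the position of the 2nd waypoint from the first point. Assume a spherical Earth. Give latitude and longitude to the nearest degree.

≈ (64°S, 5°E)

The haversine formula gives a central angle δ ≈ 1.863 rad (106.7°) between the endpoints.
Interpolate at f = 2/6 with slerp weights a = sin((1−f)δ)/sin δ ≈ 0.988, b = sin(fδ)/sin δ ≈ 0.608.
p = a·p₁ + b·p₂ ≈ (0.431, 0.035, -0.902); φ = arcsin(p_z) ≈ -64.40°, λ = atan2(p_y, p_x) ≈ 4.68°.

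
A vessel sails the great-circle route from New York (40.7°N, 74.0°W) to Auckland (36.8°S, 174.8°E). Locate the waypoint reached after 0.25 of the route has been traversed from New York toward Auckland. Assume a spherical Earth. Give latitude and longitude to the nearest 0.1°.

The haversine formula gives a central angle δ ≈ 2.227 rad (127.6°) between the endpoints.
Interpolate at f = 0.25 with slerp weights a = sin((1−f)δ)/sin δ ≈ 1.256, b = sin(fδ)/sin δ ≈ 0.667.
p = a·p₁ + b·p₂ ≈ (-0.269, -0.867, 0.419); φ = arcsin(p_z) ≈ 24.80°, λ = atan2(p_y, p_x) ≈ -107.27°.

≈ 24.8°N, 107.3°W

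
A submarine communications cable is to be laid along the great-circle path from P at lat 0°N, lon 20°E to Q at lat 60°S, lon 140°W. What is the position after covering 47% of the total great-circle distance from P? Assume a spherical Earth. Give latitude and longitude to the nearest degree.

Convert each endpoint to a unit vector on the sphere (x = cos φ cos λ, y = cos φ sin λ, z = sin φ).
The central angle between the endpoints is δ = arccos(p₁·p₂) ≈ 2.060 rad (118.0°).
Interpolate at f = 0.47 with slerp weights a = sin((1−f)δ)/sin δ ≈ 1.005, b = sin(fδ)/sin δ ≈ 0.933.
p = a·p₁ + b·p₂ ≈ (0.587, 0.044, -0.808); φ = arcsin(p_z) ≈ -53.92°, λ = atan2(p_y, p_x) ≈ 4.27°.

≈ lat 54°S, lon 4°E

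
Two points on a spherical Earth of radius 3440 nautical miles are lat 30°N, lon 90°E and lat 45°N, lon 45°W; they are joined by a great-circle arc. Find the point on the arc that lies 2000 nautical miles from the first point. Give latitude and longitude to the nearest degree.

≈ lat 56°N, lon 60°E

Convert each endpoint to a unit vector on the sphere (x = cos φ cos λ, y = cos φ sin λ, z = sin φ).
The central angle between the endpoints is δ = arccos(p₁·p₂) ≈ 1.650 rad (94.6°). The total great-circle distance is δ·R ≈ 1.650 × 3440 ≈ 5677 nmi, so the target fraction is f = 2000/5677 ≈ 0.352.
Interpolate at f ≈ 0.352 with slerp weights a = sin((1−f)δ)/sin δ ≈ 0.879, b = sin(fδ)/sin δ ≈ 0.551.
p = a·p₁ + b·p₂ ≈ (0.275, 0.486, 0.829); φ = arcsin(p_z) ≈ 56.03°, λ = atan2(p_y, p_x) ≈ 60.46°.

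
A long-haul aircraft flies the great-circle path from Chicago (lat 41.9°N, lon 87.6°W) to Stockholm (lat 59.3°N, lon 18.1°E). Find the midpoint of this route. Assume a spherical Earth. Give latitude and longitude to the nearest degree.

Convert each endpoint to a unit vector on the sphere (x = cos φ cos λ, y = cos φ sin λ, z = sin φ).
The central angle between the endpoints is δ = arccos(p₁·p₂) ≈ 1.080 rad (61.9°).
Interpolate at f = 1/2 with slerp weights a = sin((1−f)δ)/sin δ ≈ 0.583, b = sin(fδ)/sin δ ≈ 0.583.
p = a·p₁ + b·p₂ ≈ (0.301, -0.341, 0.891); φ = arcsin(p_z) ≈ 62.94°, λ = atan2(p_y, p_x) ≈ -48.56°.

≈ lat 63°N, lon 49°W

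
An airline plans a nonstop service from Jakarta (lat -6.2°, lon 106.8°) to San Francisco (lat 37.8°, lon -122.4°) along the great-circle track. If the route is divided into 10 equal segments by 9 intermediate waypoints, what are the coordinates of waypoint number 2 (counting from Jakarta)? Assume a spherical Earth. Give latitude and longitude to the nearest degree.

Write both endpoints as unit vectors p₁, p₂ with components (cos φ cos λ, cos φ sin λ, sin φ).
The central angle between the endpoints is δ = arccos(p₁·p₂) ≈ 2.189 rad (125.4°).
Interpolate at f = 2/10 with slerp weights a = sin((1−f)δ)/sin δ ≈ 1.207, b = sin(fδ)/sin δ ≈ 0.520.
p = a·p₁ + b·p₂ ≈ (-0.567, 0.802, 0.188); φ = arcsin(p_z) ≈ 10.86°, λ = atan2(p_y, p_x) ≈ 125.27°.

≈ lat 11°, lon 125°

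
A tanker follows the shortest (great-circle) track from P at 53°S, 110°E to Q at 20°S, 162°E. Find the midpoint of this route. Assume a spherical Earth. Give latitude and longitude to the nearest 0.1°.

Convert each endpoint to a unit vector on the sphere (x = cos φ cos λ, y = cos φ sin λ, z = sin φ).
The central angle between the endpoints is δ = arccos(p₁·p₂) ≈ 0.900 rad (51.6°).
Interpolate at f = 1/2 with slerp weights a = sin((1−f)δ)/sin δ ≈ 0.555, b = sin(fδ)/sin δ ≈ 0.555.
p = a·p₁ + b·p₂ ≈ (-0.611, 0.475, -0.633); φ = arcsin(p_z) ≈ -39.30°, λ = atan2(p_y, p_x) ≈ 142.10°.

≈ 39.3°S, 142.1°E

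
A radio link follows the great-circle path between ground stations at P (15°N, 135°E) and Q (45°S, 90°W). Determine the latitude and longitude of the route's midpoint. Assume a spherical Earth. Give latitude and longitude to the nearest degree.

From cos δ = sin φ₁ sin φ₂ + cos φ₁ cos φ₂ cos Δλ, the central angle is δ ≈ 2.300 rad (131.8°).
Interpolate at f = 1/2 with slerp weights a = sin((1−f)δ)/sin δ ≈ 1.223, b = sin(fδ)/sin δ ≈ 1.223.
p = a·p₁ + b·p₂ ≈ (-0.836, -0.029, -0.548); φ = arcsin(p_z) ≈ -33.26°, λ = atan2(p_y, p_x) ≈ -177.98°.

≈ (33°S, 178°W)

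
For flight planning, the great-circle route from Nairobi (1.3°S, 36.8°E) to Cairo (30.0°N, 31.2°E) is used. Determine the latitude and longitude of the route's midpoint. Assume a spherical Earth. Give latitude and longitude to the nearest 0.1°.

Write both endpoints as unit vectors p₁, p₂ with components (cos φ cos λ, cos φ sin λ, sin φ).
The central angle between the endpoints is δ = arccos(p₁·p₂) ≈ 0.554 rad (31.8°).
Interpolate at f = 1/2 with slerp weights a = sin((1−f)δ)/sin δ ≈ 0.520, b = sin(fδ)/sin δ ≈ 0.520.
p = a·p₁ + b·p₂ ≈ (0.801, 0.545, 0.248); φ = arcsin(p_z) ≈ 14.37°, λ = atan2(p_y, p_x) ≈ 34.20°.

≈ 14.4°N, 34.2°E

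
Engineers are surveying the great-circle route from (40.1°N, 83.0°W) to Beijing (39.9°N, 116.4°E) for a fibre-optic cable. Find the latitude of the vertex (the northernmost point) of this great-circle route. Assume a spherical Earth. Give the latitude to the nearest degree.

The great circle lies in the plane with unit normal n̂ = (p₁ × p₂)/|p₁ × p₂|.
Here n̂_z ≈ -0.197; the vertex latitude is φ_max = arccos|n̂_z| ≈ 78.6°.

≈ 79°N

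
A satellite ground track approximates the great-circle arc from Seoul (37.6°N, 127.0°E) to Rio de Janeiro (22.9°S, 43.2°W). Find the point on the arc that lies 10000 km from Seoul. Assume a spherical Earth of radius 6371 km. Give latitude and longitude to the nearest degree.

Write both endpoints as unit vectors p₁, p₂ with components (cos φ cos λ, cos φ sin λ, sin φ).
The central angle between the endpoints is δ = arccos(p₁·p₂) ≈ 2.846 rad (163.1°). The total great-circle distance is δ·R ≈ 2.846 × 6371 ≈ 18132 km, so the target fraction is f = 10000/18132 ≈ 0.552.
Interpolate at f ≈ 0.552 with slerp weights a = sin((1−f)δ)/sin δ ≈ 3.285, b = sin(fδ)/sin δ ≈ 3.432.
p = a·p₁ + b·p₂ ≈ (0.739, -0.086, 0.668); φ = arcsin(p_z) ≈ 41.95°, λ = atan2(p_y, p_x) ≈ -6.65°.

≈ (42°N, 7°W)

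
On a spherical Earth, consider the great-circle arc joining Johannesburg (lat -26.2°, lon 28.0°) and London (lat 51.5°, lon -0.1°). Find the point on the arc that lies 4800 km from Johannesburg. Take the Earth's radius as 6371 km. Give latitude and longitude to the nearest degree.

≈ lat 15°, lon 16°

Convert each endpoint to a unit vector on the sphere (x = cos φ cos λ, y = cos φ sin λ, z = sin φ).
The central angle between the endpoints is δ = arccos(p₁·p₂) ≈ 1.423 rad (81.5°). The total great-circle distance is δ·R ≈ 1.423 × 6371 ≈ 9066 km, so the target fraction is f = 4800/9066 ≈ 0.529.
Interpolate at f ≈ 0.529 with slerp weights a = sin((1−f)δ)/sin δ ≈ 0.628, b = sin(fδ)/sin δ ≈ 0.692.
p = a·p₁ + b·p₂ ≈ (0.928, 0.264, 0.264); φ = arcsin(p_z) ≈ 15.32°, λ = atan2(p_y, p_x) ≈ 15.86°.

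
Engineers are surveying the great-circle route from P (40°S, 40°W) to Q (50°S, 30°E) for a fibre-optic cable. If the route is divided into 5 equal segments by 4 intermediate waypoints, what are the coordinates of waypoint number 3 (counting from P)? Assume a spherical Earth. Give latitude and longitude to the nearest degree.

≈ (52°S, 1°W)

Convert each endpoint to a unit vector on the sphere (x = cos φ cos λ, y = cos φ sin λ, z = sin φ).
The central angle between the endpoints is δ = arccos(p₁·p₂) ≈ 0.849 rad (48.6°).
Interpolate at f = 3/5 with slerp weights a = sin((1−f)δ)/sin δ ≈ 0.444, b = sin(fδ)/sin δ ≈ 0.650.
p = a·p₁ + b·p₂ ≈ (0.622, -0.010, -0.783); φ = arcsin(p_z) ≈ -51.53°, λ = atan2(p_y, p_x) ≈ -0.90°.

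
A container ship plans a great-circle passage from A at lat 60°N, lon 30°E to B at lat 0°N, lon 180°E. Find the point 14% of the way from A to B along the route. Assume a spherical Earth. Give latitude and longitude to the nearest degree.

Write both endpoints as unit vectors p₁, p₂ with components (cos φ cos λ, cos φ sin λ, sin φ).
The central angle between the endpoints is δ = arccos(p₁·p₂) ≈ 2.019 rad (115.7°).
Interpolate at f = 0.14 with slerp weights a = sin((1−f)δ)/sin δ ≈ 1.094, b = sin(fδ)/sin δ ≈ 0.309.
p = a·p₁ + b·p₂ ≈ (0.164, 0.274, 0.948); φ = arcsin(p_z) ≈ 71.38°, λ = atan2(p_y, p_x) ≈ 58.99°.

≈ lat 71°N, lon 59°E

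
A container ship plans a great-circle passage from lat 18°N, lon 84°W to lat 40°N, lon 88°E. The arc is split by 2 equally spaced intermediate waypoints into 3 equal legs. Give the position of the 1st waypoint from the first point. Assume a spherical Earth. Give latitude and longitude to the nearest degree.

Write both endpoints as unit vectors p₁, p₂ with components (cos φ cos λ, cos φ sin λ, sin φ).
The central angle between the endpoints is δ = arccos(p₁·p₂) ≈ 2.121 rad (121.5°).
Interpolate at f = 1/3 with slerp weights a = sin((1−f)δ)/sin δ ≈ 1.159, b = sin(fδ)/sin δ ≈ 0.762.
p = a·p₁ + b·p₂ ≈ (0.136, -0.513, 0.848); φ = arcsin(p_z) ≈ 57.98°, λ = atan2(p_y, p_x) ≈ -75.19°.

≈ lat 58°N, lon 75°W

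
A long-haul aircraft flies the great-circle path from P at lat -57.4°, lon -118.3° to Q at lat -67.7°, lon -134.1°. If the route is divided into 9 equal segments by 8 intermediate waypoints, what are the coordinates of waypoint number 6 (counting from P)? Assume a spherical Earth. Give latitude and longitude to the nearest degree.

≈ lat -64°, lon -128°

Convert each endpoint to a unit vector on the sphere (x = cos φ cos λ, y = cos φ sin λ, z = sin φ).
The central angle between the endpoints is δ = arccos(p₁·p₂) ≈ 0.219 rad (12.5°).
Interpolate at f = 6/9 with slerp weights a = sin((1−f)δ)/sin δ ≈ 0.336, b = sin(fδ)/sin δ ≈ 0.670.
p = a·p₁ + b·p₂ ≈ (-0.263, -0.342, -0.902); φ = arcsin(p_z) ≈ -64.47°, λ = atan2(p_y, p_x) ≈ -127.54°.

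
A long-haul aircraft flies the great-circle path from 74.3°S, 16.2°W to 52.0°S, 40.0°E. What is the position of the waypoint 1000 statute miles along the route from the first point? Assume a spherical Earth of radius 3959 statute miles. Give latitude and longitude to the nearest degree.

≈ 67°S, 21°E

Write both endpoints as unit vectors p₁, p₂ with components (cos φ cos λ, cos φ sin λ, sin φ).
The central angle between the endpoints is δ = arccos(p₁·p₂) ≈ 0.552 rad (31.6°). The total great-circle distance is δ·R ≈ 0.552 × 3959 ≈ 2187 mi, so the target fraction is f = 1000/2187 ≈ 0.457.
Interpolate at f ≈ 0.457 with slerp weights a = sin((1−f)δ)/sin δ ≈ 0.563, b = sin(fδ)/sin δ ≈ 0.476.
p = a·p₁ + b·p₂ ≈ (0.371, 0.146, -0.917); φ = arcsin(p_z) ≈ -66.51°, λ = atan2(p_y, p_x) ≈ 21.49°.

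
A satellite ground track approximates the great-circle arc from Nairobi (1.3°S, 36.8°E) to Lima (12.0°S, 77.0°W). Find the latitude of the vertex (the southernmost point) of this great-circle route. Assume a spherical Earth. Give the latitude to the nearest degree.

The great circle lies in the plane with unit normal n̂ = (p₁ × p₂)/|p₁ × p₂|.
Here n̂_z ≈ -0.972; the vertex latitude is φ_max = arccos|n̂_z| ≈ 13.7°.

≈ 14°S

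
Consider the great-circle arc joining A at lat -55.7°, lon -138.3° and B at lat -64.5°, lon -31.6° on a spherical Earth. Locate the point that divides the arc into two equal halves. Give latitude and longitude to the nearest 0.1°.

≈ lat -70.8°, lon -95.1°

Write both endpoints as unit vectors p₁, p₂ with components (cos φ cos λ, cos φ sin λ, sin φ).
The central angle between the endpoints is δ = arccos(p₁·p₂) ≈ 0.829 rad (47.5°).
Interpolate at f = 1/2 with slerp weights a = sin((1−f)δ)/sin δ ≈ 0.546, b = sin(fδ)/sin δ ≈ 0.546.
p = a·p₁ + b·p₂ ≈ (-0.030, -0.328, -0.944); φ = arcsin(p_z) ≈ -70.77°, λ = atan2(p_y, p_x) ≈ -95.15°.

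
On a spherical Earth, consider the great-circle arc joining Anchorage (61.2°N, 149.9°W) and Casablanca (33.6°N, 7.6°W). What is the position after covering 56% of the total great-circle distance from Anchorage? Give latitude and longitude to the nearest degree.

≈ 66°N, 32°W

From cos δ = sin φ₁ sin φ₂ + cos φ₁ cos φ₂ cos Δλ, the central angle is δ ≈ 1.403 rad (80.4°).
Interpolate at f = 0.56 with slerp weights a = sin((1−f)δ)/sin δ ≈ 0.587, b = sin(fδ)/sin δ ≈ 0.717.
p = a·p₁ + b·p₂ ≈ (0.348, -0.221, 0.911); φ = arcsin(p_z) ≈ 65.69°, λ = atan2(p_y, p_x) ≈ -32.43°.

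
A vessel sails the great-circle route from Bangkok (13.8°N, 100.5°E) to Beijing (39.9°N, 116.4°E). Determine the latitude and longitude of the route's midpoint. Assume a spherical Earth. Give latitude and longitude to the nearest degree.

≈ 27°N, 108°E

Convert each endpoint to a unit vector on the sphere (x = cos φ cos λ, y = cos φ sin λ, z = sin φ).
The central angle between the endpoints is δ = arccos(p₁·p₂) ≈ 0.517 rad (29.6°).
Interpolate at f = 1/2 with slerp weights a = sin((1−f)δ)/sin δ ≈ 0.517, b = sin(fδ)/sin δ ≈ 0.517.
p = a·p₁ + b·p₂ ≈ (-0.268, 0.849, 0.455); φ = arcsin(p_z) ≈ 27.07°, λ = atan2(p_y, p_x) ≈ 107.51°.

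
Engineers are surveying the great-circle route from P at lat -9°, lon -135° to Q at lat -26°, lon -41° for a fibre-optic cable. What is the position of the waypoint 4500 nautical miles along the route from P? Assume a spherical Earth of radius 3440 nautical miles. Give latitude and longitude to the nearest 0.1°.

From cos δ = sin φ₁ sin φ₂ + cos φ₁ cos φ₂ cos Δλ, the central angle is δ ≈ 1.564 rad (89.6°). The total great-circle distance is δ·R ≈ 1.564 × 3440 ≈ 5381 nmi, so the target fraction is f = 4500/5381 ≈ 0.836.
Interpolate at f ≈ 0.836 with slerp weights a = sin((1−f)δ)/sin δ ≈ 0.253, b = sin(fδ)/sin δ ≈ 0.966.
p = a·p₁ + b·p₂ ≈ (0.478, -0.746, -0.463); φ = arcsin(p_z) ≈ -27.58°, λ = atan2(p_y, p_x) ≈ -57.35°.

≈ lat -27.6°, lon -57.3°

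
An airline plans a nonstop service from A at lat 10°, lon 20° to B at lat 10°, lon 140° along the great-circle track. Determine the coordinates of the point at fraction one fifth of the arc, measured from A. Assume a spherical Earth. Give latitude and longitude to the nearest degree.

≈ lat 16°, lon 43°

Write both endpoints as unit vectors p₁, p₂ with components (cos φ cos λ, cos φ sin λ, sin φ).
The central angle between the endpoints is δ = arccos(p₁·p₂) ≈ 2.043 rad (117.1°).
Interpolate at f = 1/5 with slerp weights a = sin((1−f)δ)/sin δ ≈ 1.121, b = sin(fδ)/sin δ ≈ 0.446.
p = a·p₁ + b·p₂ ≈ (0.700, 0.660, 0.272); φ = arcsin(p_z) ≈ 15.79°, λ = atan2(p_y, p_x) ≈ 43.29°.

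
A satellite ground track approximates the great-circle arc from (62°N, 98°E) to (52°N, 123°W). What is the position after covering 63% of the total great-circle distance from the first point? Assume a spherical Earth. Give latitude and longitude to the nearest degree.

Convert each endpoint to a unit vector on the sphere (x = cos φ cos λ, y = cos φ sin λ, z = sin φ).
The central angle between the endpoints is δ = arccos(p₁·p₂) ≈ 1.073 rad (61.5°).
Interpolate at f = 0.63 with slerp weights a = sin((1−f)δ)/sin δ ≈ 0.440, b = sin(fδ)/sin δ ≈ 0.712.
p = a·p₁ + b·p₂ ≈ (-0.268, -0.163, 0.950); φ = arcsin(p_z) ≈ 71.74°, λ = atan2(p_y, p_x) ≈ -148.63°.

≈ (72°N, 149°W)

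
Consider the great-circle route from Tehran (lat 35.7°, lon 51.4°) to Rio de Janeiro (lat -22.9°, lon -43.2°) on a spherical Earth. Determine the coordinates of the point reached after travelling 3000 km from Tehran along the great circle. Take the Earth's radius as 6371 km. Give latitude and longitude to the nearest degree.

≈ lat 25°, lon 23°

The haversine formula gives a central angle δ ≈ 1.862 rad (106.7°) between the endpoints. The total great-circle distance is δ·R ≈ 1.862 × 6371 ≈ 11863 km, so the target fraction is f = 3000/11863 ≈ 0.253.
Interpolate at f ≈ 0.253 with slerp weights a = sin((1−f)δ)/sin δ ≈ 1.027, b = sin(fδ)/sin δ ≈ 0.474.
p = a·p₁ + b·p₂ ≈ (0.838, 0.353, 0.415); φ = arcsin(p_z) ≈ 24.52°, λ = atan2(p_y, p_x) ≈ 22.85°.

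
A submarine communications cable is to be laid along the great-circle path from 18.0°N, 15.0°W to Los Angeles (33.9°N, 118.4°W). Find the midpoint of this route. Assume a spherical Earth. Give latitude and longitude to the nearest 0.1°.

≈ 38.0°N, 61.8°W

Convert each endpoint to a unit vector on the sphere (x = cos φ cos λ, y = cos φ sin λ, z = sin φ).
The central angle between the endpoints is δ = arccos(p₁·p₂) ≈ 1.581 rad (90.6°).
Interpolate at f = 1/2 with slerp weights a = sin((1−f)δ)/sin δ ≈ 0.711, b = sin(fδ)/sin δ ≈ 0.711.
p = a·p₁ + b·p₂ ≈ (0.372, -0.694, 0.616); φ = arcsin(p_z) ≈ 38.04°, λ = atan2(p_y, p_x) ≈ -61.78°.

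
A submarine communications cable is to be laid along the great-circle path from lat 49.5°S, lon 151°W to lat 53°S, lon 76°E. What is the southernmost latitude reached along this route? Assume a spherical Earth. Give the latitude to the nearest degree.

≈ 72°S

The great circle lies in the plane with unit normal n̂ = (p₁ × p₂)/|p₁ × p₂|.
Here n̂_z ≈ -0.304; the vertex latitude is φ_max = arccos|n̂_z| ≈ 72.3°.
Check via Clairaut: cos φ_max = |cos φ₁| · sin C = cos(49.5°)·sin(152.1°) ≈ 0.304, again giving ≈ 72.3°.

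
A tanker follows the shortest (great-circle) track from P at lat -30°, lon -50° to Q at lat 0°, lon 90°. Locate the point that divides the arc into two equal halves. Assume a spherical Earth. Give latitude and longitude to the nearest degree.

Convert each endpoint to a unit vector on the sphere (x = cos φ cos λ, y = cos φ sin λ, z = sin φ).
The central angle between the endpoints is δ = arccos(p₁·p₂) ≈ 2.296 rad (131.6°).
Interpolate at f = 1/2 with slerp weights a = sin((1−f)δ)/sin δ ≈ 1.219, b = sin(fδ)/sin δ ≈ 1.219.
p = a·p₁ + b·p₂ ≈ (0.678, 0.410, -0.609); φ = arcsin(p_z) ≈ -37.55°, λ = atan2(p_y, p_x) ≈ 31.16°.

≈ lat -38°, lon 31°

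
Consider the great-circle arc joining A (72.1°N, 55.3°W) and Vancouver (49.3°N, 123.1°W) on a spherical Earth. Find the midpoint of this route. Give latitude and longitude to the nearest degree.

≈ (64°N, 103°W)

Write both endpoints as unit vectors p₁, p₂ with components (cos φ cos λ, cos φ sin λ, sin φ).
The central angle between the endpoints is δ = arccos(p₁·p₂) ≈ 0.648 rad (37.1°).
Interpolate at f = 1/2 with slerp weights a = sin((1−f)δ)/sin δ ≈ 0.527, b = sin(fδ)/sin δ ≈ 0.527.
p = a·p₁ + b·p₂ ≈ (-0.096, -0.421, 0.902); φ = arcsin(p_z) ≈ 64.40°, λ = atan2(p_y, p_x) ≈ -102.77°.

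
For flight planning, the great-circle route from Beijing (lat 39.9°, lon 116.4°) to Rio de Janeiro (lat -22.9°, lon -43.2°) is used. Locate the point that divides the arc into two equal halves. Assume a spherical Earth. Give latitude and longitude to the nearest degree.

≈ lat 37°, lon 10°

The haversine formula gives a central angle δ ≈ 2.719 rad (155.8°) between the endpoints.
Interpolate at f = 1/2 with slerp weights a = sin((1−f)δ)/sin δ ≈ 2.383, b = sin(fδ)/sin δ ≈ 2.383.
p = a·p₁ + b·p₂ ≈ (0.787, 0.135, 0.601); φ = arcsin(p_z) ≈ 36.97°, λ = atan2(p_y, p_x) ≈ 9.71°.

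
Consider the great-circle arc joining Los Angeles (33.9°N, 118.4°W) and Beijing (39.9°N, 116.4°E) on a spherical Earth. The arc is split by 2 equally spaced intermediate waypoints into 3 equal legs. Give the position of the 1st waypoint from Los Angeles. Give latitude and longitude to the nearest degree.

≈ 54°N, 151°W

Convert each endpoint to a unit vector on the sphere (x = cos φ cos λ, y = cos φ sin λ, z = sin φ).
The central angle between the endpoints is δ = arccos(p₁·p₂) ≈ 1.580 rad (90.5°).
Interpolate at f = 1/3 with slerp weights a = sin((1−f)δ)/sin δ ≈ 0.869, b = sin(fδ)/sin δ ≈ 0.503.
p = a·p₁ + b·p₂ ≈ (-0.515, -0.289, 0.807); φ = arcsin(p_z) ≈ 53.82°, λ = atan2(p_y, p_x) ≈ -150.67°.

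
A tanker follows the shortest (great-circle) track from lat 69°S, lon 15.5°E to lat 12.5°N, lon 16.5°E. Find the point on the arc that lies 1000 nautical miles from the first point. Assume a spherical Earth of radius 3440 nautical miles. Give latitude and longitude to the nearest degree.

Convert each endpoint to a unit vector on the sphere (x = cos φ cos λ, y = cos φ sin λ, z = sin φ).
The central angle between the endpoints is δ = arccos(p₁·p₂) ≈ 1.422 rad (81.5°). The total great-circle distance is δ·R ≈ 1.422 × 3440 ≈ 4893 nmi, so the target fraction is f = 1000/4893 ≈ 0.204.
Interpolate at f ≈ 0.204 with slerp weights a = sin((1−f)δ)/sin δ ≈ 0.915, b = sin(fδ)/sin δ ≈ 0.290.
p = a·p₁ + b·p₂ ≈ (0.587, 0.168, -0.792); φ = arcsin(p_z) ≈ -52.35°, λ = atan2(p_y, p_x) ≈ 15.96°.

≈ lat 52°S, lon 16°E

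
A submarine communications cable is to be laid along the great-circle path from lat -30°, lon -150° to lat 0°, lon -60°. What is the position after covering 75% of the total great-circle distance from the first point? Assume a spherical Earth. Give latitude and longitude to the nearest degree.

≈ lat -11°, lon -80°

Convert each endpoint to a unit vector on the sphere (x = cos φ cos λ, y = cos φ sin λ, z = sin φ).
The central angle between the endpoints is δ = arccos(p₁·p₂) ≈ 1.571 rad (90.0°).
Interpolate at f = 0.75 with slerp weights a = sin((1−f)δ)/sin δ ≈ 0.383, b = sin(fδ)/sin δ ≈ 0.924.
p = a·p₁ + b·p₂ ≈ (0.175, -0.966, -0.191); φ = arcsin(p_z) ≈ -11.03°, λ = atan2(p_y, p_x) ≈ -79.73°.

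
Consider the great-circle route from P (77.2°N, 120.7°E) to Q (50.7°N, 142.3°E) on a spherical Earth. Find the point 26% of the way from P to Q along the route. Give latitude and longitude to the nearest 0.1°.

From cos δ = sin φ₁ sin φ₂ + cos φ₁ cos φ₂ cos Δλ, the central angle is δ ≈ 0.484 rad (27.7°).
Interpolate at f = 0.26 with slerp weights a = sin((1−f)δ)/sin δ ≈ 0.753, b = sin(fδ)/sin δ ≈ 0.270.
p = a·p₁ + b·p₂ ≈ (-0.220, 0.248, 0.943); φ = arcsin(p_z) ≈ 70.62°, λ = atan2(p_y, p_x) ≈ 131.63°.

≈ (70.6°N, 131.6°E)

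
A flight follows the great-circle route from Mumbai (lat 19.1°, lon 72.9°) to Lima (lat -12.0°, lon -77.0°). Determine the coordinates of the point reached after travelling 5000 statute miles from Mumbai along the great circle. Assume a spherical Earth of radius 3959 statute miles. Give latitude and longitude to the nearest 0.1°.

≈ lat 14.2°, lon -3.0°

Write both endpoints as unit vectors p₁, p₂ with components (cos φ cos λ, cos φ sin λ, sin φ).
The central angle between the endpoints is δ = arccos(p₁·p₂) ≈ 2.621 rad (150.2°). The total great-circle distance is δ·R ≈ 2.621 × 3959 ≈ 10378 mi, so the target fraction is f = 5000/10378 ≈ 0.482.
Interpolate at f ≈ 0.482 with slerp weights a = sin((1−f)δ)/sin δ ≈ 1.966, b = sin(fδ)/sin δ ≈ 1.917.
p = a·p₁ + b·p₂ ≈ (0.968, -0.051, 0.245); φ = arcsin(p_z) ≈ 14.17°, λ = atan2(p_y, p_x) ≈ -3.02°.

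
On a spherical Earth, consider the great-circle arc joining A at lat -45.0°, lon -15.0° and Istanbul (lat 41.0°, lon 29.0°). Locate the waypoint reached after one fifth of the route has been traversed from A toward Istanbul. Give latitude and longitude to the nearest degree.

≈ lat -28°, lon -4°

From cos δ = sin φ₁ sin φ₂ + cos φ₁ cos φ₂ cos Δλ, the central angle is δ ≈ 1.651 rad (94.6°).
Interpolate at f = 1/5 with slerp weights a = sin((1−f)δ)/sin δ ≈ 0.972, b = sin(fδ)/sin δ ≈ 0.325.
p = a·p₁ + b·p₂ ≈ (0.879, -0.059, -0.474); φ = arcsin(p_z) ≈ -28.29°, λ = atan2(p_y, p_x) ≈ -3.83°.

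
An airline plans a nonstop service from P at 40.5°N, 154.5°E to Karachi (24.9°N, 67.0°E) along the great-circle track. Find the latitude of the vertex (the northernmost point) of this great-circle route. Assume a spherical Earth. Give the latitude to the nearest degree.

The great circle lies in the plane with unit normal n̂ = (p₁ × p₂)/|p₁ × p₂|.
Here n̂_z ≈ -0.723; the vertex latitude is φ_max = arccos|n̂_z| ≈ 43.7°.

≈ 44°N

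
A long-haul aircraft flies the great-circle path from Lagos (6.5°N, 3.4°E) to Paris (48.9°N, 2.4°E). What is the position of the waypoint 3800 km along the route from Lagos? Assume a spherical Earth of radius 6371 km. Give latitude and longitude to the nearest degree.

Write both endpoints as unit vectors p₁, p₂ with components (cos φ cos λ, cos φ sin λ, sin φ).
The central angle between the endpoints is δ = arccos(p₁·p₂) ≈ 0.740 rad (42.4°). The total great-circle distance is δ·R ≈ 0.740 × 6371 ≈ 4716 km, so the target fraction is f = 3800/4716 ≈ 0.806.
Interpolate at f ≈ 0.806 with slerp weights a = sin((1−f)δ)/sin δ ≈ 0.212, b = sin(fδ)/sin δ ≈ 0.833.
p = a·p₁ + b·p₂ ≈ (0.758, 0.035, 0.652); φ = arcsin(p_z) ≈ 40.67°, λ = atan2(p_y, p_x) ≈ 2.68°.

≈ (41°N, 3°E)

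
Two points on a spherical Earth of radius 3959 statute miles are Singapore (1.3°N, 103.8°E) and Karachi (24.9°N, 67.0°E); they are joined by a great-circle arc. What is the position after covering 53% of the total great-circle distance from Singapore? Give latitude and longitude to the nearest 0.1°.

≈ 14.5°N, 85.2°E

Write both endpoints as unit vectors p₁, p₂ with components (cos φ cos λ, cos φ sin λ, sin φ).
The central angle between the endpoints is δ = arccos(p₁·p₂) ≈ 0.744 rad (42.6°).
Interpolate at f = 0.53 with slerp weights a = sin((1−f)δ)/sin δ ≈ 0.506, b = sin(fδ)/sin δ ≈ 0.567.
p = a·p₁ + b·p₂ ≈ (0.080, 0.965, 0.250); φ = arcsin(p_z) ≈ 14.50°, λ = atan2(p_y, p_x) ≈ 85.24°.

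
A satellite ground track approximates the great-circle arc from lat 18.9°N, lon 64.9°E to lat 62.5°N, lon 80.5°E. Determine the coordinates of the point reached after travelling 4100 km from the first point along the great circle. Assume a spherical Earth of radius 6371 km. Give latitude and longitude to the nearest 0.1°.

≈ lat 54.9°N, lon 75.5°E

The haversine formula gives a central angle δ ≈ 0.784 rad (44.9°) between the endpoints. The total great-circle distance is δ·R ≈ 0.784 × 6371 ≈ 4995 km, so the target fraction is f = 4100/4995 ≈ 0.821.
Interpolate at f ≈ 0.821 with slerp weights a = sin((1−f)δ)/sin δ ≈ 0.198, b = sin(fδ)/sin δ ≈ 0.850.
p = a·p₁ + b·p₂ ≈ (0.144, 0.557, 0.818); φ = arcsin(p_z) ≈ 54.88°, λ = atan2(p_y, p_x) ≈ 75.47°.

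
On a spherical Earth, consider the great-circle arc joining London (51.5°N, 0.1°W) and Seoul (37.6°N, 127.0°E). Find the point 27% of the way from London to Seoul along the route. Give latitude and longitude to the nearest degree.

≈ 65°N, 33°E

From cos δ = sin φ₁ sin φ₂ + cos φ₁ cos φ₂ cos Δλ, the central angle is δ ≈ 1.390 rad (79.6°).
Interpolate at f = 0.27 with slerp weights a = sin((1−f)δ)/sin δ ≈ 0.863, b = sin(fδ)/sin δ ≈ 0.373.
p = a·p₁ + b·p₂ ≈ (0.360, 0.235, 0.903); φ = arcsin(p_z) ≈ 64.56°, λ = atan2(p_y, p_x) ≈ 33.13°.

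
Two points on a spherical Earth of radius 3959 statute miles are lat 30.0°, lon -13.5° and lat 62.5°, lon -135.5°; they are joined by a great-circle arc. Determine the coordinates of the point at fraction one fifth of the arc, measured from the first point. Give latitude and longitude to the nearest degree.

≈ lat 44°, lon -22°

Convert each endpoint to a unit vector on the sphere (x = cos φ cos λ, y = cos φ sin λ, z = sin φ).
The central angle between the endpoints is δ = arccos(p₁·p₂) ≈ 1.337 rad (76.6°).
Interpolate at f = 1/5 with slerp weights a = sin((1−f)δ)/sin δ ≈ 0.902, b = sin(fδ)/sin δ ≈ 0.272.
p = a·p₁ + b·p₂ ≈ (0.670, -0.270, 0.692); φ = arcsin(p_z) ≈ 43.77°, λ = atan2(p_y, p_x) ≈ -21.97°.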